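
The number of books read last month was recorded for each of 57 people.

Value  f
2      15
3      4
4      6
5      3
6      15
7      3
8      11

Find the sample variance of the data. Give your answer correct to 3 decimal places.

Values: 2, 3, 4, 5, 6, 7, 8
n = 57, Σfx = 280, mean = 4.9123
Σfx² = 1658
Σf(x − x̄)² = Σfx² − (Σfx)²/n = 1658 − 280²/57 = 282.5614
Sample variance = 282.5614 / 56 = 5.0457

5.046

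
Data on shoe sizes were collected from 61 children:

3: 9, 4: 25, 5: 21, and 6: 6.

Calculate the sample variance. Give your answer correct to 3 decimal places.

0.743

Values: 3, 4, 5, 6
n = 61, Σfx = 268, mean = 4.3934
Σfx² = 1222
Σf(x − x̄)² = Σfx² − (Σfx)²/n = 1222 − 268²/61 = 44.5574
Sample variance = 44.5574 / 60 = 0.7426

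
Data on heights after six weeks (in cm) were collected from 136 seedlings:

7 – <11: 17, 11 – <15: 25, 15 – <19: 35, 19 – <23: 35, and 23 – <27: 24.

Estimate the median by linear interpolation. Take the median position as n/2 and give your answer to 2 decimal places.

Cumulative frequencies: 17, 42, 77, 112, 136
n = 136; position = n/2 = 68.
This falls in the class 15 – <19: L = 15, F = 42, f = 35, h = 4.
Median ≈ 15 + ((68 − 42) / 35) × 4 = 17.9714

17.97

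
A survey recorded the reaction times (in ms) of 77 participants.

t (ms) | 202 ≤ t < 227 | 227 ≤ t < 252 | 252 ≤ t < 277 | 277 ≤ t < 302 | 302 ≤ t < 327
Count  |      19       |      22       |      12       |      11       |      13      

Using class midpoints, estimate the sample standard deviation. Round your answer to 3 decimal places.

35.602

Midpoints: 214.5, 239.5, 264.5, 289.5, 314.5
n = 77, Σfm = 19791.5, mean = 257.0325
Σfm² = 5183389.25
Σf(m − x̄)² = Σfm² − (Σfm)²/n = 5183389.25 − 19791.5²/77 = 96331.1688
Sample variance = 96331.1688 / 76 = 1267.5154
Standard deviation = √1267.5154 = 35.6022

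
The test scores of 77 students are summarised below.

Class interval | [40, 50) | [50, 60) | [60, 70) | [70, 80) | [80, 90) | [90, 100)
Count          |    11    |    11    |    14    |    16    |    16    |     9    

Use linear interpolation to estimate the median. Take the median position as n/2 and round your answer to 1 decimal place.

71.6

Cumulative frequencies: 11, 22, 36, 52, 68, 77
n = 77; position = n/2 = 38.5.
This falls in the class [70, 80): L = 70, F = 36, f = 16, h = 10.
Median ≈ 70 + ((38.5 − 36) / 16) × 10 = 71.5625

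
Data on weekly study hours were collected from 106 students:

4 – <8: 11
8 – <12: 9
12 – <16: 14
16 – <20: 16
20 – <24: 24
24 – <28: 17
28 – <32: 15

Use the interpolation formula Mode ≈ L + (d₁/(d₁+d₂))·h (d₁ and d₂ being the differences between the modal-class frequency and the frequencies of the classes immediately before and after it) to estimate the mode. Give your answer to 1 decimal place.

22.1

Modal class: 20 – <24 (highest frequency 24).
d₁ = 24 − 16 = 8, d₂ = 24 − 17 = 7
Mode ≈ 20 + (8/(8+7)) × 4 = 20 + 2.1333 = 22.1333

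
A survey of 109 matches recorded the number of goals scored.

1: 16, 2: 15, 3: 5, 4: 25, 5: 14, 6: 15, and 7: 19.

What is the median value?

4

Cumulative frequencies: 16, 31, 36, 61, 75, 90, 109
n = 109, so the median is the value in position (n+1)/2 = 55.
Position 55 falls at value 4.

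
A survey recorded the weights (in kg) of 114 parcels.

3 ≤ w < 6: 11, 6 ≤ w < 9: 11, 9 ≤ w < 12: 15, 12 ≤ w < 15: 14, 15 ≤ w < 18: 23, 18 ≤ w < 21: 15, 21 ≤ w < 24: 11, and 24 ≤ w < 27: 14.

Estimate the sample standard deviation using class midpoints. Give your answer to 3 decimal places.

Midpoints: 4.5, 7.5, 10.5, 13.5, 16.5, 19.5, 22.5, 25.5
n = 114, Σfm = 1755, mean = 15.3947
Σfm² = 31684.5
Σf(m − x̄)² = Σfm² − (Σfm)²/n = 31684.5 − 1755²/114 = 4666.7368
Sample variance = 4666.7368 / 113 = 41.2986
Standard deviation = √41.2986 = 6.4264

6.426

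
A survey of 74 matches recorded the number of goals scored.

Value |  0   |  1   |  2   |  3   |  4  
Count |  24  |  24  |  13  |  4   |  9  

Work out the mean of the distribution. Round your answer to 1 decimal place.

1.3

Values: 0, 1, 2, 3, 4
Σfx = 24×0 + 24×1 + 13×2 + 4×3 + 9×4 = 98
n = Σf = 74
Mean = 98 / 74 = 1.3243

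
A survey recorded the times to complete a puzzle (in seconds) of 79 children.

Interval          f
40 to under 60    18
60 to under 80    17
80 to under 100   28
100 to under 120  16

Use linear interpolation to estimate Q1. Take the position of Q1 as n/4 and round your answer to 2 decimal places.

Cumulative frequencies: 18, 35, 63, 79
n = 79; position = n/4 = 19.75.
This falls in the class 60 to under 80: L = 60, F = 18, f = 17, h = 20.
Lower quartile ≈ 60 + ((19.75 − 18) / 17) × 20 = 62.0588

62.06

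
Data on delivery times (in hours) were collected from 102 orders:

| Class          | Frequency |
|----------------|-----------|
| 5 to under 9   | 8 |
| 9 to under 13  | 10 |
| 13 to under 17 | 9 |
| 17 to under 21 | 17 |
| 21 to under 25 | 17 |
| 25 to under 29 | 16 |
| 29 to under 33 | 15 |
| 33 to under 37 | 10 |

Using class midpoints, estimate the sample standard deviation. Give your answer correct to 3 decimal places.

Midpoints: 7, 11, 15, 19, 23, 27, 31, 35
n = 102, Σfm = 2262, mean = 22.1765
Σfm² = 57086
Σf(m − x̄)² = Σfm² − (Σfm)²/n = 57086 − 2262²/102 = 6922.8235
Sample variance = 6922.8235 / 101 = 68.5428
Standard deviation = √68.5428 = 8.2791

8.279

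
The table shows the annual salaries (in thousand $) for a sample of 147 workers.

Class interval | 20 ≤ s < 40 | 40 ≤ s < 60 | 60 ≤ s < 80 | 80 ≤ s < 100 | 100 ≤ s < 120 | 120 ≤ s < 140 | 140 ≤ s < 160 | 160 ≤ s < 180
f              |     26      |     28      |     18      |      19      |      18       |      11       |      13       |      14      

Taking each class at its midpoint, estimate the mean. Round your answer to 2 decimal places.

Midpoints: 30, 50, 70, 90, 110, 130, 150, 170
Σfm = 26×30 + 28×50 + 18×70 + 19×90 + 18×110 + 11×130 + 13×150 + 14×170 = 12890
n = Σf = 147
Mean = 12890 / 147 = 87.6871

87.69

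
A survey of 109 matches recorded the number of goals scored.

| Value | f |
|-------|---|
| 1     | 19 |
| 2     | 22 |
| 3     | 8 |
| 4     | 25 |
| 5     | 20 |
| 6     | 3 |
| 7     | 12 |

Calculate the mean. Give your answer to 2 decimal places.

Values: 1, 2, 3, 4, 5, 6, 7
Σfx = 19×1 + 22×2 + 8×3 + 25×4 + 20×5 + 3×6 + 12×7 = 389
n = Σf = 109
Mean = 389 / 109 = 3.5688

3.57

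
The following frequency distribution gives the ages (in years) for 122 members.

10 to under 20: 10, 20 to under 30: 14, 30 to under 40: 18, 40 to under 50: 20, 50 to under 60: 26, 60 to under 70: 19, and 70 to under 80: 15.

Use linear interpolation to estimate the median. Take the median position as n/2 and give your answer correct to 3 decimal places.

49.500

Cumulative frequencies: 10, 24, 42, 62, 88, 107, 122
n = 122; position = n/2 = 61.
This falls in the class 40 to under 50: L = 40, F = 42, f = 20, h = 10.
Median ≈ 40 + ((61 − 42) / 20) × 10 = 49.5000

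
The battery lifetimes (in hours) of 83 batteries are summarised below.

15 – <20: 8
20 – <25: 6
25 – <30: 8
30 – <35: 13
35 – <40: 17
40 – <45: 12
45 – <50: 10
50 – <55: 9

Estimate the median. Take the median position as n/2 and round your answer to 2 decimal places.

36.91

Cumulative frequencies: 8, 14, 22, 35, 52, 64, 74, 83
n = 83; position = n/2 = 41.5.
This falls in the class 35 – <40: L = 35, F = 35, f = 17, h = 5.
Median ≈ 35 + ((41.5 − 35) / 17) × 5 = 36.9118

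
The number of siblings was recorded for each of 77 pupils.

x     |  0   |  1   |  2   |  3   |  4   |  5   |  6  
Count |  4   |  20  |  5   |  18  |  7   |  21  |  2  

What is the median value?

Cumulative frequencies: 4, 24, 29, 47, 54, 75, 77
n = 77, so the median is the value in position (n+1)/2 = 39.
Position 39 falls at value 3.

3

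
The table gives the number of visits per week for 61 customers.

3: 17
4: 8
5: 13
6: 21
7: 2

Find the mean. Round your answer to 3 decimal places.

Values: 3, 4, 5, 6, 7
Σfx = 17×3 + 8×4 + 13×5 + 21×6 + 2×7 = 288
n = Σf = 61
Mean = 288 / 61 = 4.7213

4.721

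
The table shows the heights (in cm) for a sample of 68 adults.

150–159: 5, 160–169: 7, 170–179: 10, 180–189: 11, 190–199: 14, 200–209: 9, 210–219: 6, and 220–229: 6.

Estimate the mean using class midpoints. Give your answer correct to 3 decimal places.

189.647

Midpoints: 154.5, 164.5, 174.5, 184.5, 194.5, 204.5, 214.5, 224.5
Σfm = 5×154.5 + 7×164.5 + 10×174.5 + 11×184.5 + 14×194.5 + 9×204.5 + 6×214.5 + 6×224.5 = 12896
n = Σf = 68
Mean = 12896 / 68 = 189.6471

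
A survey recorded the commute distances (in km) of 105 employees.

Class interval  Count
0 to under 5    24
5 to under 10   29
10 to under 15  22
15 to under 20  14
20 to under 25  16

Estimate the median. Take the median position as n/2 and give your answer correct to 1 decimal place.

Cumulative frequencies: 24, 53, 75, 89, 105
n = 105; position = n/2 = 52.5.
This falls in the class 5 to under 10: L = 5, F = 24, f = 29, h = 5.
Median ≈ 5 + ((52.5 − 24) / 29) × 5 = 9.9138

9.9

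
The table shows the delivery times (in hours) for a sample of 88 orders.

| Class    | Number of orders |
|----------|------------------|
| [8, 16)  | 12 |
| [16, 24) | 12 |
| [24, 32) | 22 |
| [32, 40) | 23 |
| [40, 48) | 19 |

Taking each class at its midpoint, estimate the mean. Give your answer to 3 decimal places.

30.273

Midpoints: 12, 20, 28, 36, 44
Σfm = 12×12 + 12×20 + 22×28 + 23×36 + 19×44 = 2664
n = Σf = 88
Mean = 2664 / 88 = 30.2727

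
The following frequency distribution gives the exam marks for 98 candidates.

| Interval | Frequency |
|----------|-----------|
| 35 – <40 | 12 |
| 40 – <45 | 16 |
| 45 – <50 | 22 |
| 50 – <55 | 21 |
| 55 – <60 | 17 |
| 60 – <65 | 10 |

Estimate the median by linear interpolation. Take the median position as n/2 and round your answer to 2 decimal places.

Cumulative frequencies: 12, 28, 50, 71, 88, 98
n = 98; position = n/2 = 49.
This falls in the class 45 – <50: L = 45, F = 28, f = 22, h = 5.
Median ≈ 45 + ((49 − 28) / 22) × 5 = 49.7727

49.77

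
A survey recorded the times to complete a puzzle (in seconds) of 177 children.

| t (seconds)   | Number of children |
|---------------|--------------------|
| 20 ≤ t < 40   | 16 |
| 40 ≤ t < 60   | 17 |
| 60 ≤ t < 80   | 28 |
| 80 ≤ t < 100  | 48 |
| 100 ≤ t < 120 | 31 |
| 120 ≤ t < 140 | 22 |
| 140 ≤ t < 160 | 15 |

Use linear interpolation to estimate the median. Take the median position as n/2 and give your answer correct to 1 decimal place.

Cumulative frequencies: 16, 33, 61, 109, 140, 162, 177
n = 177; position = n/2 = 88.5.
This falls in the class 80 ≤ t < 100: L = 80, F = 61, f = 48, h = 20.
Median ≈ 80 + ((88.5 − 61) / 48) × 20 = 91.4583

91.5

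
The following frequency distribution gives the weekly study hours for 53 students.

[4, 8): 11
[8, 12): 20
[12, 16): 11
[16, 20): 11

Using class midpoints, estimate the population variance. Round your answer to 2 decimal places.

17.17

Midpoints: 6, 10, 14, 18
n = 53, Σfm = 618, mean = 11.6604
Σfm² = 8116
Σf(m − x̄)² = Σfm² − (Σfm)²/n = 8116 − 618²/53 = 909.8868
Population variance = 909.8868 / 53 = 17.1677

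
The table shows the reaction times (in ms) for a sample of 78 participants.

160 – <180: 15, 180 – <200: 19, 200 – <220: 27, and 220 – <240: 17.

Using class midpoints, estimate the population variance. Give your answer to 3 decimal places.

Midpoints: 170, 190, 210, 230
n = 78, Σfm = 15740, mean = 201.7949
Σfm² = 3209400
Σf(m − x̄)² = Σfm² − (Σfm)²/n = 3209400 − 15740²/78 = 33148.7179
Population variance = 33148.7179 / 78 = 424.9836

424.984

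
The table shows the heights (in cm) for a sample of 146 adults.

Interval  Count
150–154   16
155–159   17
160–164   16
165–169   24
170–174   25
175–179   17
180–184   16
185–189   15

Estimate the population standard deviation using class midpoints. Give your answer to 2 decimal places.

10.73

Midpoints: 152, 157, 162, 167, 172, 177, 182, 187
n = 146, Σfm = 24727, mean = 169.3630
Σfm² = 4204649
Σf(m − x̄)² = Σfm² − (Σfm)²/n = 4204649 − 24727²/146 = 16809.7603
Population variance = 16809.7603 / 146 = 115.1353
Standard deviation = √115.1353 = 10.7301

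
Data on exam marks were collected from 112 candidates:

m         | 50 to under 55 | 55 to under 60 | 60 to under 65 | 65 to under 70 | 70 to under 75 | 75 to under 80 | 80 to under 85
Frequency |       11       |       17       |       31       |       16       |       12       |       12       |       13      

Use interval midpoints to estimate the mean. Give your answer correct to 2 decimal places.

Midpoints: 52.5, 57.5, 62.5, 67.5, 72.5, 77.5, 82.5
Σfm = 11×52.5 + 17×57.5 + 31×62.5 + 16×67.5 + 12×72.5 + 12×77.5 + 13×82.5 = 7445
n = Σf = 112
Mean = 7445 / 112 = 66.4732

66.47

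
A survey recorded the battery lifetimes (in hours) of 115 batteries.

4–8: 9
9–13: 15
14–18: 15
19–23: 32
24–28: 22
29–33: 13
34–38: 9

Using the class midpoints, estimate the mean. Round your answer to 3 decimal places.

21.130

Midpoints: 6, 11, 16, 21, 26, 31, 36
Σfm = 9×6 + 15×11 + 15×16 + 32×21 + 22×26 + 13×31 + 9×36 = 2430
n = Σf = 115
Mean = 2430 / 115 = 21.1304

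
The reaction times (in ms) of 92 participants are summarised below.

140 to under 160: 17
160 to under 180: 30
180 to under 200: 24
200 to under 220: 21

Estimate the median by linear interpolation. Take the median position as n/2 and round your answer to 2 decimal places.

Cumulative frequencies: 17, 47, 71, 92
n = 92; position = n/2 = 46.
This falls in the class 160 to under 180: L = 160, F = 17, f = 30, h = 20.
Median ≈ 160 + ((46 − 17) / 30) × 20 = 179.3333

179.33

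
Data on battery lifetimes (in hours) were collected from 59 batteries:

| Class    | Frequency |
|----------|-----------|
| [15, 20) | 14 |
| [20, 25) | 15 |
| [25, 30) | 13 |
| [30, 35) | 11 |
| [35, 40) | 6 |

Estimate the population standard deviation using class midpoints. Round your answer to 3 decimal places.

Midpoints: 17.5, 22.5, 27.5, 32.5, 37.5
n = 59, Σfm = 1522.5, mean = 25.8051
Σfm² = 41768.75
Σf(m − x̄)² = Σfm² − (Σfm)²/n = 41768.75 − 1522.5²/59 = 2480.5085
Population variance = 2480.5085 / 59 = 42.0425
Standard deviation = √42.0425 = 6.4840

6.484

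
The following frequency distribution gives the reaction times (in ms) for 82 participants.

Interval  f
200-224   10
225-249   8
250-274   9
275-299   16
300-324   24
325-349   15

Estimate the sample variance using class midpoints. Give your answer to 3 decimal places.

1658.857

Midpoints: 212, 237, 262, 287, 312, 337
n = 82, Σfm = 23509, mean = 286.6951
Σfm² = 6874283
Σf(m − x̄)² = Σfm² − (Σfm)²/n = 6874283 − 23509²/82 = 134367.3780
Sample variance = 134367.3780 / 81 = 1658.8565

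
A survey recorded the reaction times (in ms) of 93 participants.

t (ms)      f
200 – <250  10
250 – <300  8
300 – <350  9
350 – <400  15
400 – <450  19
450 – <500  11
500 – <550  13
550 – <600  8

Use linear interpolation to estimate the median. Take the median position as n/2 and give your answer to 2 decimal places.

Cumulative frequencies: 10, 18, 27, 42, 61, 72, 85, 93
n = 93; position = n/2 = 46.5.
This falls in the class 400 – <450: L = 400, F = 42, f = 19, h = 50.
Median ≈ 400 + ((46.5 − 42) / 19) × 50 = 411.8421

411.84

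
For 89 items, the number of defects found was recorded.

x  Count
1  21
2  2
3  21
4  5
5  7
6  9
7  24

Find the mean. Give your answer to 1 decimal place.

Values: 1, 2, 3, 4, 5, 6, 7
Σfx = 21×1 + 2×2 + 21×3 + 5×4 + 7×5 + 9×6 + 24×7 = 365
n = Σf = 89
Mean = 365 / 89 = 4.1011

4.1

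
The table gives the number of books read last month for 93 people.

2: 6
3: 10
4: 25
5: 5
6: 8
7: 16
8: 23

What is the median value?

6

Cumulative frequencies: 6, 16, 41, 46, 54, 70, 93
n = 93, so the median is the value in position (n+1)/2 = 47.
Position 47 falls at value 6.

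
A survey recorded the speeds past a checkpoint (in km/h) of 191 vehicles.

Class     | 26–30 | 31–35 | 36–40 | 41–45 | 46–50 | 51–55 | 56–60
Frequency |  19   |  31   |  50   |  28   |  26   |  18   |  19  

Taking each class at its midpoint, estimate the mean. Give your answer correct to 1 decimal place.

Midpoints: 28, 33, 38, 43, 48, 53, 58
Σfm = 19×28 + 31×33 + 50×38 + 28×43 + 26×48 + 18×53 + 19×58 = 7963
n = Σf = 191
Mean = 7963 / 191 = 41.6911

41.7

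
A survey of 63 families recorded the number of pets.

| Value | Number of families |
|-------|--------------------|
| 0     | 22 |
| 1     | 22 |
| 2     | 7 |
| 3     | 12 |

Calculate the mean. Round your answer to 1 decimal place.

1.1

Values: 0, 1, 2, 3
Σfx = 22×0 + 22×1 + 7×2 + 12×3 = 72
n = Σf = 63
Mean = 72 / 63 = 1.1429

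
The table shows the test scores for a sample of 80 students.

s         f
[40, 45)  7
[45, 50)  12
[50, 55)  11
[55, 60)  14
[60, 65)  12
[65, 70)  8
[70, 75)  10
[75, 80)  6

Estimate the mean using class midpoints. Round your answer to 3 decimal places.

Midpoints: 42.5, 47.5, 52.5, 57.5, 62.5, 67.5, 72.5, 77.5
Σfm = 7×42.5 + 12×47.5 + 11×52.5 + 14×57.5 + 12×62.5 + 8×67.5 + 10×72.5 + 6×77.5 = 4730
n = Σf = 80
Mean = 4730 / 80 = 59.1250

59.125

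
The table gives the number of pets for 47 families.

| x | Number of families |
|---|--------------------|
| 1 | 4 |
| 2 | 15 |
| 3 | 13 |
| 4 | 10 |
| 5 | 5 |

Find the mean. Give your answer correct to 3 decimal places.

Values: 1, 2, 3, 4, 5
Σfx = 4×1 + 15×2 + 13×3 + 10×4 + 5×5 = 138
n = Σf = 47
Mean = 138 / 47 = 2.9362

2.936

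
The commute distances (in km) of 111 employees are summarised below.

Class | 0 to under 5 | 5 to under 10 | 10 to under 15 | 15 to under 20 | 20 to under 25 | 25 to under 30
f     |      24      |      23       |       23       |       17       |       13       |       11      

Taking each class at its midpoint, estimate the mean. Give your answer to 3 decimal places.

Midpoints: 2.5, 7.5, 12.5, 17.5, 22.5, 27.5
Σfm = 24×2.5 + 23×7.5 + 23×12.5 + 17×17.5 + 13×22.5 + 11×27.5 = 1412.5
n = Σf = 111
Mean = 1412.5 / 111 = 12.7252

12.725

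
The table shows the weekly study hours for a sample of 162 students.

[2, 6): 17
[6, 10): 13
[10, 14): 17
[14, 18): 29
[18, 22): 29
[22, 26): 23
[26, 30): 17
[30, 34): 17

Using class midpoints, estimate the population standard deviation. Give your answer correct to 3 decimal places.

8.352

Midpoints: 4, 8, 12, 16, 20, 24, 28, 32
n = 162, Σfm = 2992, mean = 18.4691
Σfm² = 66560
Σf(m − x̄)² = Σfm² − (Σfm)²/n = 66560 − 2992²/162 = 11300.3457
Population variance = 11300.3457 / 162 = 69.7552
Standard deviation = √69.7552 = 8.3520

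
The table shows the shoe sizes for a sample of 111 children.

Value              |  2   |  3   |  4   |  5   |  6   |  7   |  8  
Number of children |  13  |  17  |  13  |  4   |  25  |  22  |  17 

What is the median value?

Cumulative frequencies: 13, 30, 43, 47, 72, 94, 111
n = 111, so the median is the value in position (n+1)/2 = 56.
Position 56 falls at value 6.

6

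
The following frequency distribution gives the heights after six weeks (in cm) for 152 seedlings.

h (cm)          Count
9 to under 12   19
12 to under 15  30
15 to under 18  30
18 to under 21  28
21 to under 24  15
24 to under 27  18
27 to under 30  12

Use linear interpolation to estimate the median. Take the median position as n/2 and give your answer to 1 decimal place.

17.7

Cumulative frequencies: 19, 49, 79, 107, 122, 140, 152
n = 152; position = n/2 = 76.
This falls in the class 15 to under 18: L = 15, F = 49, f = 30, h = 3.
Median ≈ 15 + ((76 − 49) / 30) × 3 = 17.7000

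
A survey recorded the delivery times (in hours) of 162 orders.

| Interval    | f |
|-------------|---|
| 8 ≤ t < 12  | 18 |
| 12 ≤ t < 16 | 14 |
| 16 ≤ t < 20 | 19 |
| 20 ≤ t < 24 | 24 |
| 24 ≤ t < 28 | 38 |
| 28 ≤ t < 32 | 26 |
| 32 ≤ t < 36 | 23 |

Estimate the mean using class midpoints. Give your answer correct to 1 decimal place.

Midpoints: 10, 14, 18, 22, 26, 30, 34
Σfm = 18×10 + 14×14 + 19×18 + 24×22 + 38×26 + 26×30 + 23×34 = 3796
n = Σf = 162
Mean = 3796 / 162 = 23.4321

23.4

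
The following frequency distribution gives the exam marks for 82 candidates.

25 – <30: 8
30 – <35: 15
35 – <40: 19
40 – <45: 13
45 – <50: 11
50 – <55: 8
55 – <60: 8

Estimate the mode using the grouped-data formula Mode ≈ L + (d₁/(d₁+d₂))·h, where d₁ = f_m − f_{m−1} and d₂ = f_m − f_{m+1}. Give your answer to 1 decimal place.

Modal class: 35 – <40 (highest frequency 19).
d₁ = 19 − 15 = 4, d₂ = 19 − 13 = 6
Mode ≈ 35 + (4/(4+6)) × 5 = 35 + 2.0000 = 37.0000

37.0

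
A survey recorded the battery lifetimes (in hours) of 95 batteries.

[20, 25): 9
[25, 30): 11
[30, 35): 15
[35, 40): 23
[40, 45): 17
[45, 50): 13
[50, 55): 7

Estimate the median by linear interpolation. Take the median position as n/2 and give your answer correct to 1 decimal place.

Cumulative frequencies: 9, 20, 35, 58, 75, 88, 95
n = 95; position = n/2 = 47.5.
This falls in the class [35, 40): L = 35, F = 35, f = 23, h = 5.
Median ≈ 35 + ((47.5 − 35) / 23) × 5 = 37.7174

37.7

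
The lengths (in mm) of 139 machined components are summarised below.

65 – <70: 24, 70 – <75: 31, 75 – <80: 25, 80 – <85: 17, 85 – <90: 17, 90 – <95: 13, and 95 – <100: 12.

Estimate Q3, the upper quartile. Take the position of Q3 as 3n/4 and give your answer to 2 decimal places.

Cumulative frequencies: 24, 55, 80, 97, 114, 127, 139
n = 139; position = 3n/4 = 104.25.
This falls in the class 85 – <90: L = 85, F = 97, f = 17, h = 5.
Upper quartile ≈ 85 + ((104.25 − 97) / 17) × 5 = 87.1324

87.13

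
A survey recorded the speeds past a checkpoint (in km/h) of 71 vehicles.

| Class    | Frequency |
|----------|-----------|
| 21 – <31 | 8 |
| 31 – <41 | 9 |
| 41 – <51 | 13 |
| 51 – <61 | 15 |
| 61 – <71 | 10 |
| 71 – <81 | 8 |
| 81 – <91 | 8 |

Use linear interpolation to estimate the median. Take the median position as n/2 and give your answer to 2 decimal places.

Cumulative frequencies: 8, 17, 30, 45, 55, 63, 71
n = 71; position = n/2 = 35.5.
This falls in the class 51 – <61: L = 51, F = 30, f = 15, h = 10.
Median ≈ 51 + ((35.5 − 30) / 15) × 10 = 54.6667

54.67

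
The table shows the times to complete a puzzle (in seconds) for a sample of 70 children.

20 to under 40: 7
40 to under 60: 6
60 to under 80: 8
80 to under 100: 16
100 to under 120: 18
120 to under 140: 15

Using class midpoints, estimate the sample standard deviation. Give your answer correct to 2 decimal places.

Midpoints: 30, 50, 70, 90, 110, 130
n = 70, Σfm = 6440, mean = 92.0000
Σfm² = 661400
Σf(m − x̄)² = Σfm² − (Σfm)²/n = 661400 − 6440²/70 = 68920.0000
Sample variance = 68920.0000 / 69 = 998.8406
Standard deviation = √998.8406 = 31.6044

31.60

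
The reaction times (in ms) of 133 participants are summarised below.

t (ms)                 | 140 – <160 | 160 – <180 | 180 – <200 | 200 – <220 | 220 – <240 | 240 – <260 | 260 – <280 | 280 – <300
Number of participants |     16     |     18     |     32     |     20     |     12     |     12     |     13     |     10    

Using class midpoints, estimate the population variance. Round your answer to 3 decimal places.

Midpoints: 150, 170, 190, 210, 230, 250, 270, 290
n = 133, Σfm = 27910, mean = 209.8496
Σfm² = 6090900
Σf(m − x̄)² = Σfm² − (Σfm)²/n = 6090900 − 27910²/133 = 233996.9925
Population variance = 233996.9925 / 133 = 1759.3759

1759.376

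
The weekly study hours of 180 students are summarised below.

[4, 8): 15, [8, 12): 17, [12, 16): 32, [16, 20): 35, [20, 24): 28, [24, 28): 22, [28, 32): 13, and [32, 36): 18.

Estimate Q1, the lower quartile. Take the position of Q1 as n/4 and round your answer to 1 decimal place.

Cumulative frequencies: 15, 32, 64, 99, 127, 149, 162, 180
n = 180; position = n/4 = 45.
This falls in the class [12, 16): L = 12, F = 32, f = 32, h = 4.
Lower quartile ≈ 12 + ((45 − 32) / 32) × 4 = 13.6250

13.6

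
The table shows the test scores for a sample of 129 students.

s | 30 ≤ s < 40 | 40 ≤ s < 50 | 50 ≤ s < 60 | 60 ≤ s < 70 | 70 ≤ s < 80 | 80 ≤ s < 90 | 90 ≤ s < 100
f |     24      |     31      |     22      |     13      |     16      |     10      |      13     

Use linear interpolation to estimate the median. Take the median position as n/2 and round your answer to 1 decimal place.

Cumulative frequencies: 24, 55, 77, 90, 106, 116, 129
n = 129; position = n/2 = 64.5.
This falls in the class 50 ≤ s < 60: L = 50, F = 55, f = 22, h = 10.
Median ≈ 50 + ((64.5 − 55) / 22) × 10 = 54.3182

54.3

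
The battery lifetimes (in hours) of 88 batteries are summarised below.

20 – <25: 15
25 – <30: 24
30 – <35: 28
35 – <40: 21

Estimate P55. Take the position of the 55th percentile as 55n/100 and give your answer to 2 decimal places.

Cumulative frequencies: 15, 39, 67, 88
n = 88; position = 55n/100 = 48.4.
This falls in the class 30 – <35: L = 30, F = 39, f = 28, h = 5.
55th percentile ≈ 30 + ((48.4 − 39) / 28) × 5 = 31.6786

31.68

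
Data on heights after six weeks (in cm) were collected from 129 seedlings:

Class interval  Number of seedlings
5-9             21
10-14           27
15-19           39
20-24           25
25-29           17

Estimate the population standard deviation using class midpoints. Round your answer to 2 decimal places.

6.28

Midpoints: 7, 12, 17, 22, 27
n = 129, Σfm = 2143, mean = 16.6124
Σfm² = 40681
Σf(m − x̄)² = Σfm² − (Σfm)²/n = 40681 − 2143²/129 = 5080.6202
Population variance = 5080.6202 / 129 = 39.3847
Standard deviation = √39.3847 = 6.2757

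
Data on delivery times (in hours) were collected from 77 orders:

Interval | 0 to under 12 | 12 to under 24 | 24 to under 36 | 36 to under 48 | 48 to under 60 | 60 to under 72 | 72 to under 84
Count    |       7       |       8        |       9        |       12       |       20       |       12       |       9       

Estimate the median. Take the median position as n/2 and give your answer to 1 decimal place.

Cumulative frequencies: 7, 15, 24, 36, 56, 68, 77
n = 77; position = n/2 = 38.5.
This falls in the class 48 to under 60: L = 48, F = 36, f = 20, h = 12.
Median ≈ 48 + ((38.5 − 36) / 20) × 12 = 49.5000

49.5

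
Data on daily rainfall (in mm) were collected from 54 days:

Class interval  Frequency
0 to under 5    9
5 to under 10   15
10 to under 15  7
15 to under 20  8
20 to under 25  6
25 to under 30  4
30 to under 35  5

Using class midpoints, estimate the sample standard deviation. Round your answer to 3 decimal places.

9.524

Midpoints: 2.5, 7.5, 12.5, 17.5, 22.5, 27.5, 32.5
n = 54, Σfm = 770, mean = 14.2593
Σfm² = 15787.5
Σf(m − x̄)² = Σfm² − (Σfm)²/n = 15787.5 − 770²/54 = 4807.8704
Sample variance = 4807.8704 / 53 = 90.7145
Standard deviation = √90.7145 = 9.5244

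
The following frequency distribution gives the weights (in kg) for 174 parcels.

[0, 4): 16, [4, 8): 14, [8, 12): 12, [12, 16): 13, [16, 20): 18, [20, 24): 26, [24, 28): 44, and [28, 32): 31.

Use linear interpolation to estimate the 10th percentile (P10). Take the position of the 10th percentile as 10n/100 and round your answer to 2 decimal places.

Cumulative frequencies: 16, 30, 42, 55, 73, 99, 143, 174
n = 174; position = 10n/100 = 17.4.
This falls in the class [4, 8): L = 4, F = 16, f = 14, h = 4.
10th percentile ≈ 4 + ((17.4 − 16) / 14) × 4 = 4.4000

4.40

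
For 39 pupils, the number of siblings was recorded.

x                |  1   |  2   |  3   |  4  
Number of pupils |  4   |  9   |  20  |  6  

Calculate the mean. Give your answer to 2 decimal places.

2.72

Values: 1, 2, 3, 4
Σfx = 4×1 + 9×2 + 20×3 + 6×4 = 106
n = Σf = 39
Mean = 106 / 39 = 2.7179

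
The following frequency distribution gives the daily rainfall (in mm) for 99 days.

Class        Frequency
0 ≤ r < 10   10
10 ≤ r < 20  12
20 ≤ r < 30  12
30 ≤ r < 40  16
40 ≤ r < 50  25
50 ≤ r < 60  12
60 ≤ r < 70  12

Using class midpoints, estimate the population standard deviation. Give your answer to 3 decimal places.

18.184

Midpoints: 5, 15, 25, 35, 45, 55, 65
n = 99, Σfm = 3655, mean = 36.9192
Σfm² = 167675
Σf(m − x̄)² = Σfm² − (Σfm)²/n = 167675 − 3655²/99 = 32735.3535
Population variance = 32735.3535 / 99 = 330.6601
Standard deviation = √330.6601 = 18.1841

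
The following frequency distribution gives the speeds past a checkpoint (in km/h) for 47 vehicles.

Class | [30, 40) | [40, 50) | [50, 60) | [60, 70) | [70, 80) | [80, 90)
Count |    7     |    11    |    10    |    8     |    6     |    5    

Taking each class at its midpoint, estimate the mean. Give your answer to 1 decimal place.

57.1

Midpoints: 35, 45, 55, 65, 75, 85
Σfm = 7×35 + 11×45 + 10×55 + 8×65 + 6×75 + 5×85 = 2685
n = Σf = 47
Mean = 2685 / 47 = 57.1277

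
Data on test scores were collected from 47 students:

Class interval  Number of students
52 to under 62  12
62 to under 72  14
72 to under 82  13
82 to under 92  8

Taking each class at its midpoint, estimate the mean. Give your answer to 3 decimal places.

70.617

Midpoints: 57, 67, 77, 87
Σfm = 12×57 + 14×67 + 13×77 + 8×87 = 3319
n = Σf = 47
Mean = 3319 / 47 = 70.6170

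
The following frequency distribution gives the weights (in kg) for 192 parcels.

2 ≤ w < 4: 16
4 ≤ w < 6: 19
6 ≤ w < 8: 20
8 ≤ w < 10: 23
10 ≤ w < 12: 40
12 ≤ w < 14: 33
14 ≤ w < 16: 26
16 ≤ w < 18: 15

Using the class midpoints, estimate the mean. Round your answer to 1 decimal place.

10.4

Midpoints: 3, 5, 7, 9, 11, 13, 15, 17
Σfm = 16×3 + 19×5 + 20×7 + 23×9 + 40×11 + 33×13 + 26×15 + 15×17 = 2004
n = Σf = 192
Mean = 2004 / 192 = 10.4375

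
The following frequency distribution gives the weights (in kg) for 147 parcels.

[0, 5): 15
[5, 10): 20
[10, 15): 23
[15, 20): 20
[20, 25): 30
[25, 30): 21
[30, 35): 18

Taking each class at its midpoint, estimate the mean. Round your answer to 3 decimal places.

18.112

Midpoints: 2.5, 7.5, 12.5, 17.5, 22.5, 27.5, 32.5
Σfm = 15×2.5 + 20×7.5 + 23×12.5 + 20×17.5 + 30×22.5 + 21×27.5 + 18×32.5 = 2662.5
n = Σf = 147
Mean = 2662.5 / 147 = 18.1122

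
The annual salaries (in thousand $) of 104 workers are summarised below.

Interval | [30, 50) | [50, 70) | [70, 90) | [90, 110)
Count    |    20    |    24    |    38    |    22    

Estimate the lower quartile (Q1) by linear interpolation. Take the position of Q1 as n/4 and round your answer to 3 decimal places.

55.000

Cumulative frequencies: 20, 44, 82, 104
n = 104; position = n/4 = 26.
This falls in the class [50, 70): L = 50, F = 20, f = 24, h = 20.
Lower quartile ≈ 50 + ((26 − 20) / 24) × 20 = 55.0000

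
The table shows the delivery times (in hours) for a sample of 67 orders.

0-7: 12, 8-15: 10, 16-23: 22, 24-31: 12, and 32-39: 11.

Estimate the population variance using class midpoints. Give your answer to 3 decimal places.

108.896

Midpoints: 3.5, 11.5, 19.5, 27.5, 35.5
n = 67, Σfm = 1306.5, mean = 19.5000
Σfm² = 32772.75
Σf(m − x̄)² = Σfm² − (Σfm)²/n = 32772.75 − 1306.5²/67 = 7296.0000
Population variance = 7296.0000 / 67 = 108.8955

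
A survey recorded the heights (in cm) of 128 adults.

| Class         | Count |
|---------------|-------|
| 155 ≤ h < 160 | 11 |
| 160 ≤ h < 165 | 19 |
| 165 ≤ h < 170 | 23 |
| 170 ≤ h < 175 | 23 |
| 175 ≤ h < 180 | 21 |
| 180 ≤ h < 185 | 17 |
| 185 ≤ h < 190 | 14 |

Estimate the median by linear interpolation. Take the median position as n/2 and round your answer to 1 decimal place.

172.4

Cumulative frequencies: 11, 30, 53, 76, 97, 114, 128
n = 128; position = n/2 = 64.
This falls in the class 170 ≤ h < 175: L = 170, F = 53, f = 23, h = 5.
Median ≈ 170 + ((64 − 53) / 23) × 5 = 172.3913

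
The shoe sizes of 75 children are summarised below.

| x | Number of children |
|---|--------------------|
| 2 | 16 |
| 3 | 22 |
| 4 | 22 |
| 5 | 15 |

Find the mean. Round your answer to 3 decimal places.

Values: 2, 3, 4, 5
Σfx = 16×2 + 22×3 + 22×4 + 15×5 = 261
n = Σf = 75
Mean = 261 / 75 = 3.4800

3.480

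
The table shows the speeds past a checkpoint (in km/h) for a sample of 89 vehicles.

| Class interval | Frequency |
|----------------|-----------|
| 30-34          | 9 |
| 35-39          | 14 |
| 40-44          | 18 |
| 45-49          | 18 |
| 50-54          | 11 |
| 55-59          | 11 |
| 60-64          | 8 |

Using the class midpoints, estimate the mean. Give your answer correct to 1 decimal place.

46.1

Midpoints: 32, 37, 42, 47, 52, 57, 62
Σfm = 9×32 + 14×37 + 18×42 + 18×47 + 11×52 + 11×57 + 8×62 = 4103
n = Σf = 89
Mean = 4103 / 89 = 46.1011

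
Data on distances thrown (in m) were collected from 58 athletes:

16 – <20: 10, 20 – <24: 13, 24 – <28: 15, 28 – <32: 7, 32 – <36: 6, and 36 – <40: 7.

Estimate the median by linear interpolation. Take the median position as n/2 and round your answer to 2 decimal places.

Cumulative frequencies: 10, 23, 38, 45, 51, 58
n = 58; position = n/2 = 29.
This falls in the class 24 – <28: L = 24, F = 23, f = 15, h = 4.
Median ≈ 24 + ((29 − 23) / 15) × 4 = 25.6000

25.60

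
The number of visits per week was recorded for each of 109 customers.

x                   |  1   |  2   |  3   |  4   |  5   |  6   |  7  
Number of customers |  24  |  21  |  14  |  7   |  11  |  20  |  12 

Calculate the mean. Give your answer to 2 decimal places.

3.62

Values: 1, 2, 3, 4, 5, 6, 7
Σfx = 24×1 + 21×2 + 14×3 + 7×4 + 11×5 + 20×6 + 12×7 = 395
n = Σf = 109
Mean = 395 / 109 = 3.6239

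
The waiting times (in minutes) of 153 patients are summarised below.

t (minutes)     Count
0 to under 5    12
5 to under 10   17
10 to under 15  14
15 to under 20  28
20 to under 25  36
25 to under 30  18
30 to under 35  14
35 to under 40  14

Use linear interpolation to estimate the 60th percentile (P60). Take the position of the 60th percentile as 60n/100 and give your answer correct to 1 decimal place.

Cumulative frequencies: 12, 29, 43, 71, 107, 125, 139, 153
n = 153; position = 60n/100 = 91.8.
This falls in the class 20 to under 25: L = 20, F = 71, f = 36, h = 5.
60th percentile ≈ 20 + ((91.8 − 71) / 36) × 5 = 22.8889

22.9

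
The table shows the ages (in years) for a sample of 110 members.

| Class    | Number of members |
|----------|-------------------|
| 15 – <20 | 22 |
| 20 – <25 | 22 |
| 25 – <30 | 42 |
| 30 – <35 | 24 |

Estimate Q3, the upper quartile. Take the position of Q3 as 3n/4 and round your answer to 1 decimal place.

Cumulative frequencies: 22, 44, 86, 110
n = 110; position = 3n/4 = 82.5.
This falls in the class 25 – <30: L = 25, F = 44, f = 42, h = 5.
Upper quartile ≈ 25 + ((82.5 − 44) / 42) × 5 = 29.5833

29.6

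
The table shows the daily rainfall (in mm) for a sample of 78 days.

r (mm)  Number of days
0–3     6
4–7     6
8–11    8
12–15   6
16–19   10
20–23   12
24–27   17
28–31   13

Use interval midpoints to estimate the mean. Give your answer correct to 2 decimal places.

Midpoints: 1.5, 5.5, 9.5, 13.5, 17.5, 21.5, 25.5, 29.5
Σfm = 6×1.5 + 6×5.5 + 8×9.5 + 6×13.5 + 10×17.5 + 12×21.5 + 17×25.5 + 13×29.5 = 1449
n = Σf = 78
Mean = 1449 / 78 = 18.5769

18.58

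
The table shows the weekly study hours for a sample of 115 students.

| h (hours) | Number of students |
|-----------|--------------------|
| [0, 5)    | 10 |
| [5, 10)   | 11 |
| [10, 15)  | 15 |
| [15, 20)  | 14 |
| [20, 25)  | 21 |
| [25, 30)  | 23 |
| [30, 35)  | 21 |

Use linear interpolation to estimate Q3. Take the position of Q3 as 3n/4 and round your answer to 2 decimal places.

28.32

Cumulative frequencies: 10, 21, 36, 50, 71, 94, 115
n = 115; position = 3n/4 = 86.25.
This falls in the class [25, 30): L = 25, F = 71, f = 23, h = 5.
Upper quartile ≈ 25 + ((86.25 − 71) / 23) × 5 = 28.3152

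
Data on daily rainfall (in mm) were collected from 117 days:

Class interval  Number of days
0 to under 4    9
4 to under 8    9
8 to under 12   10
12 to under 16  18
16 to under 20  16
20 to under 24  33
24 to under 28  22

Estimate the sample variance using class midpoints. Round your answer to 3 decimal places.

55.045

Midpoints: 2, 6, 10, 14, 18, 22, 26
n = 117, Σfm = 2010, mean = 17.1795
Σfm² = 40916
Σf(m − x̄)² = Σfm² − (Σfm)²/n = 40916 − 2010²/117 = 6385.2308
Sample variance = 6385.2308 / 116 = 55.0451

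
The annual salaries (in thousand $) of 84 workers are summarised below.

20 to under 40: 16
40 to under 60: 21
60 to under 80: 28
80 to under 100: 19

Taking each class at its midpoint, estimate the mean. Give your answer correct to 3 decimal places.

Midpoints: 30, 50, 70, 90
Σfm = 16×30 + 21×50 + 28×70 + 19×90 = 5200
n = Σf = 84
Mean = 5200 / 84 = 61.9048

61.905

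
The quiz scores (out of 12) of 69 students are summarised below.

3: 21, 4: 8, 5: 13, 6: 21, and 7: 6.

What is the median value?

5

Cumulative frequencies: 21, 29, 42, 63, 69
n = 69, so the median is the value in position (n+1)/2 = 35.
Position 35 falls at value 5.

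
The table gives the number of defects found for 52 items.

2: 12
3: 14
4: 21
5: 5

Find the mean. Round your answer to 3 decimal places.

3.365

Values: 2, 3, 4, 5
Σfx = 12×2 + 14×3 + 21×4 + 5×5 = 175
n = Σf = 52
Mean = 175 / 52 = 3.3654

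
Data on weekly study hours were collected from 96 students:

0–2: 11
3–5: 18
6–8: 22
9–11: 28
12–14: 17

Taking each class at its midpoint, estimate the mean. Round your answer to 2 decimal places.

7.69

Midpoints: 1, 4, 7, 10, 13
Σfm = 11×1 + 18×4 + 22×7 + 28×10 + 17×13 = 738
n = Σf = 96
Mean = 738 / 96 = 7.6875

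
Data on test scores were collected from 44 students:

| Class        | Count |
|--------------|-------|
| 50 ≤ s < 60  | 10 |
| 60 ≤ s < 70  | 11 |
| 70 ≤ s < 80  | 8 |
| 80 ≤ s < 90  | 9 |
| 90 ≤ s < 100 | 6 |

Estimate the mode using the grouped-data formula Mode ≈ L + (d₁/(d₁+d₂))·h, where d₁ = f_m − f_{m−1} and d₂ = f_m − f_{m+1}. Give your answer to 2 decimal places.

Modal class: 60 ≤ s < 70 (highest frequency 11).
d₁ = 11 − 10 = 1, d₂ = 11 − 8 = 3
Mode ≈ 60 + (1/(1+3)) × 10 = 60 + 2.5000 = 62.5000

62.50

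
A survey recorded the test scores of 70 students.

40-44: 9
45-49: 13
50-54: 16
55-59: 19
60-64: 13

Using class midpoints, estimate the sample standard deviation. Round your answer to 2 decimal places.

6.52

Midpoints: 42, 47, 52, 57, 62
n = 70, Σfm = 3710, mean = 53.0000
Σfm² = 199560
Σf(m − x̄)² = Σfm² − (Σfm)²/n = 199560 − 3710²/70 = 2930.0000
Sample variance = 2930.0000 / 69 = 42.4638
Standard deviation = √42.4638 = 6.5164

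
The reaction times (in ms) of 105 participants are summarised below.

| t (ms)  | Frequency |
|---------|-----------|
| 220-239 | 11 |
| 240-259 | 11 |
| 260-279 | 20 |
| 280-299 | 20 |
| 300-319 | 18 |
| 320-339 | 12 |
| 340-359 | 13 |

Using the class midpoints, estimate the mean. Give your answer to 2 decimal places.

Midpoints: 229.5, 249.5, 269.5, 289.5, 309.5, 329.5, 349.5
Σfm = 11×229.5 + 11×249.5 + 20×269.5 + 20×289.5 + 18×309.5 + 12×329.5 + 13×349.5 = 30517.5
n = Σf = 105
Mean = 30517.5 / 105 = 290.6429

290.64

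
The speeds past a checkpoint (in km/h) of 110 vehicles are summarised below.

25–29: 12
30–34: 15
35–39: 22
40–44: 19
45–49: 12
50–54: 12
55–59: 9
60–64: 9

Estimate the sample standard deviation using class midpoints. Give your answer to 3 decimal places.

Midpoints: 27, 32, 37, 42, 47, 52, 57, 62
n = 110, Σfm = 4675, mean = 42.5000
Σfm² = 210535
Σf(m − x̄)² = Σfm² − (Σfm)²/n = 210535 − 4675²/110 = 11847.5000
Sample variance = 11847.5000 / 109 = 108.6927
Standard deviation = √108.6927 = 10.4256

10.426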